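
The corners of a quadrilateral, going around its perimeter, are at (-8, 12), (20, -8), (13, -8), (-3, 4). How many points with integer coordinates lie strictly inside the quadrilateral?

By the shoelace formula, twice the signed area is |[(-8)·(-8) − 20·12] + [20·(-8) − 13·(-8)] + [13·4 − (-3)·(-8)] + [(-3)·12 − (-8)·4]| = 208, so the area is 104.
Along each edge there are gcd(|Δx|,|Δy|)+1 lattice points, so counting each shared vertex once the boundary has gcd(28,20) + gcd(7,0) + gcd(16,12) + gcd(5,8) = 4+7+4+1 = 16.
Pick's theorem gives I = A − B/2 + 1 = 104 − 16/2 + 1 = 97.

97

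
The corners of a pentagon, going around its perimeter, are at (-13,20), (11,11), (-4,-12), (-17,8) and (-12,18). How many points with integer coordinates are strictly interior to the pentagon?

447

By the shoelace formula, twice the signed area is |[(-13)·11 − 11·20] + [11·(-12) − (-4)·11] + [(-4)·8 − (-17)·(-12)] + [(-17)·18 − (-12)·8] + [(-12)·20 − (-13)·18]| = 903, so the area is 903/2.
The number of boundary lattice points is Σ gcd(|Δx|,|Δy|) = gcd(24,9) + gcd(15,23) + gcd(13,20) + gcd(5,10) + gcd(1,2) = 3+1+1+5+1 = 11.
By Pick's theorem A = I + B/2 − 1, so I = 903/2 − 11/2 + 1 = 447.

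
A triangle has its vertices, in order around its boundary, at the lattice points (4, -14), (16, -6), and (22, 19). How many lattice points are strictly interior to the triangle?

123

Using the shoelace formula, 2A = |(4·(-6) − 16·(-14)) + (16·19 − 22·(-6)) + (22·(-14) − 4·19)| = 252, so the area is 126.
The number of boundary lattice points is Σ gcd(|Δx|,|Δy|) = gcd(12,8) + gcd(6,25) + gcd(18,33) = 4+1+3 = 8.
Pick's theorem gives I = A − B/2 + 1 = 126 − 8/2 + 1 = 123.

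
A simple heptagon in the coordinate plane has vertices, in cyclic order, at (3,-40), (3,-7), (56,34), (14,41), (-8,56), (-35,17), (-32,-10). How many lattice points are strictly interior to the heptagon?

3751

The shoelace formula gives twice the area as |(3·(-7) − 3·(-40)) + (3·34 − 56·(-7)) + (56·41 − 14·34) + (14·56 − (-8)·41) + ((-8)·17 − (-35)·56) + ((-35)·(-10) − (-32)·17) + ((-32)·(-40) − 3·(-10))| = 7553, so the area is 7553/2.
The number of boundary lattice points is Σ gcd(|Δx|,|Δy|) = gcd(0,33) + gcd(53,41) + gcd(42,7) + gcd(22,15) + gcd(27,39) + gcd(3,27) + gcd(35,30) = 33+1+7+1+3+3+5 = 53.
By Pick's theorem A = I + B/2 − 1, so I = 7553/2 − 53/2 + 1 = 3751.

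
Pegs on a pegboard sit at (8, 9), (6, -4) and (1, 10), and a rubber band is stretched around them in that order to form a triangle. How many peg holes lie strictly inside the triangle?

46

By the shoelace formula, twice the signed area is |[8·(-4) − 6·9] + [6·10 − 1·(-4)] + [1·9 − 8·10]| = 93, so the area is 46.5.
The number of boundary lattice points is Σ gcd(|Δx|,|Δy|) = gcd(2,13) + gcd(5,14) + gcd(7,1) = 1+1+1 = 3.
By Pick's theorem A = I + B/2 − 1, so I = 46.5 − 3/2 + 1 = 46.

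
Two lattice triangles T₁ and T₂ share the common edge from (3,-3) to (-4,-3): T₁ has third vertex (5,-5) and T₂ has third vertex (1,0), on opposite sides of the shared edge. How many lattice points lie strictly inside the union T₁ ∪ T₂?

The union is the simple quadrilateral with vertices (3,-3), (5,-5), (-4,-3), (1,0) in order.
The shoelace formula gives twice the area as |[3·(-5) − 5·(-3)] + [5·(-3) − (-4)·(-5)] + [(-4)·0 − 1·(-3)] + [1·(-3) − 3·0]| = 35, so the area is 17.5.
The number of boundary lattice points is Σ gcd(|Δx|,|Δy|) = gcd(2,2) + gcd(9,2) + gcd(5,3) + gcd(2,3) = 2+1+1+1 = 5.
By Pick's theorem I = A − B/2 + 1 = 17.5 − 5/2 + 1 = 16.

16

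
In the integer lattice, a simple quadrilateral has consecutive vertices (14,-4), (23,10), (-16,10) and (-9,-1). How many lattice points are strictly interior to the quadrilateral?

Using the shoelace formula, 2A = |[14·10 − 23·(-4)] + [23·10 − (-16)·10] + [(-16)·(-1) − (-9)·10] + [(-9)·(-4) − 14·(-1)]| = 778, so the area is 389.
The number of boundary lattice points is Σ gcd(|Δx|,|Δy|) = gcd(9,14) + gcd(39,0) + gcd(7,11) + gcd(23,3) = 1+39+1+1 = 42.
By Pick's theorem A = I + B/2 − 1, so I = 389 − 42/2 + 1 = 369.

369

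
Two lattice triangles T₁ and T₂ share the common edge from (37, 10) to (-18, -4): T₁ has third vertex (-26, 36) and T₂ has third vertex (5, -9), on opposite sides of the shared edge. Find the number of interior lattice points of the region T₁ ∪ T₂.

1450

The union is the simple quadrilateral with vertices (37, 10), (-26, 36), (-18, -4), (5, -9) in order.
By the shoelace formula, twice the signed area is |[37·36 − (-26)·10] + [(-26)·(-4) − (-18)·36] + [(-18)·(-9) − 5·(-4)] + [5·10 − 37·(-9)]| = 2909, so the area is 1454.5.
The number of boundary lattice points is Σ gcd(|Δx|,|Δy|) = gcd(63,26) + gcd(8,40) + gcd(23,5) + gcd(32,19) = 1+8+1+1 = 11.
By Pick's theorem I = A − B/2 + 1 = 1454.5 − 11/2 + 1 = 1450.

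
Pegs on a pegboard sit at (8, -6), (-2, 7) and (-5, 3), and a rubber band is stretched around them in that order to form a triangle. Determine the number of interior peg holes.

By the shoelace formula, twice the signed area is |(8·7 − (-2)·(-6)) + ((-2)·3 − (-5)·7) + ((-5)·(-6) − 8·3)| = 79, so the area is 79/2.
Summing gcd(|Δx|,|Δy|) over the edges gives the boundary count: gcd(10,13) + gcd(3,4) + gcd(13,9) = 1+1+1 = 3.
Pick's theorem gives I = A − B/2 + 1 = 79/2 − 3/2 + 1 = 39.

39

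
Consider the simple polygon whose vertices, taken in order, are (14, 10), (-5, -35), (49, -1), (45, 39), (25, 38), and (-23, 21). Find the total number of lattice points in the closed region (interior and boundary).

Using the shoelace formula, 2A = |[14·(-35) − (-5)·10] + [(-5)·(-1) − 49·(-35)] + [49·39 − 45·(-1)] + [45·38 − 25·39] + [25·21 − (-23)·38] + [(-23)·10 − 14·21]| = 4846, so the area is 2423.
Along each edge there are gcd(|Δx|,|Δy|)+1 lattice points, so counting each shared vertex once the boundary has gcd(19,45) + gcd(54,34) + gcd(4,40) + gcd(20,1) + gcd(48,17) + gcd(37,11) = 1+2+4+1+1+1 = 10.
Pick's theorem gives I = A − B/2 + 1 = 2423 − 10/2 + 1 = 2419, so the closed region contains I + B = 2419 + 10 = 2429 lattice points.

2429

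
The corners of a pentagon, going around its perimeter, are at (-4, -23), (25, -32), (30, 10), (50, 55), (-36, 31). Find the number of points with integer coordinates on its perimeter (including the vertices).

Along each edge there are gcd(|Δx|,|Δy|)+1 lattice points, so counting each shared vertex once the boundary has gcd(29,9) + gcd(5,42) + gcd(20,45) + gcd(86,24) + gcd(32,54) = 1+1+5+2+2 = 11.

11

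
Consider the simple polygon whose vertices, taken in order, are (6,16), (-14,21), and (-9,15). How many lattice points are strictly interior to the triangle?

Using the shoelace formula, 2A = |[6·21 − (-14)·16] + [(-14)·15 − (-9)·21] + [(-9)·16 − 6·15]| = 95, so the area is 47.5.
Summing gcd(|Δx|,|Δy|) over the edges gives the boundary count: gcd(20,5) + gcd(5,6) + gcd(15,1) = 5+1+1 = 7.
By Pick's theorem A = I + B/2 − 1, so I = 47.5 − 7/2 + 1 = 45.

45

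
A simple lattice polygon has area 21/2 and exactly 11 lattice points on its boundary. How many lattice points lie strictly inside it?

6

Pick's theorem A = I + B/2 − 1 rearranges to I = A − B/2 + 1 = 21/2 − 11/2 + 1 = 6.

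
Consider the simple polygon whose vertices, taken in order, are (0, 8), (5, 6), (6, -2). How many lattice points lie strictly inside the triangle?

18

The shoelace formula gives twice the area as |[0·6 − 5·8] + [5·(-2) − 6·6] + [6·8 − 0·(-2)]| = 38, so the area is 19.
Summing gcd(|Δx|,|Δy|) over the edges gives the boundary count: gcd(5,2) + gcd(1,8) + gcd(6,10) = 1+1+2 = 4.
By Pick's theorem A = I + B/2 − 1, so I = 19 − 4/2 + 1 = 18.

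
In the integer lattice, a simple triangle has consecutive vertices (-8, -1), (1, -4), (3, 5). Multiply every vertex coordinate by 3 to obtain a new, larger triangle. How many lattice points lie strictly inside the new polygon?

Using the shoelace formula, 2A = |[(-8)·(-4) − 1·(-1)] + [1·5 − 3·(-4)] + [3·(-1) − (-8)·5]| = 87, so the area is 43.5.
Summing gcd(|Δx|,|Δy|) over the edges gives the boundary count: gcd(9,3) + gcd(2,9) + gcd(11,6) = 3+1+1 = 5.
Scaling by 3 multiplies the area by 3² = 9 (so the new area is 783/2) and multiplies the boundary lattice-point count by 3, giving 15.
By Pick's theorem, the interior count of the dilated polygon is 783/2 − 15/2 + 1 = 385.

385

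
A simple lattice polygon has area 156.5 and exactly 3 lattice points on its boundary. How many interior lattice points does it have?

From Pick's theorem, I = A − B/2 + 1 = 156.5 − 3/2 + 1 = 156.

156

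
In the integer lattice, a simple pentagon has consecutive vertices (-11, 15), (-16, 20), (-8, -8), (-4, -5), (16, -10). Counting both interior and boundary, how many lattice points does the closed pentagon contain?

292

Using the shoelace formula, 2A = |[(-11)·20 − (-16)·15] + [(-16)·(-8) − (-8)·20] + [(-8)·(-5) − (-4)·(-8)] + [(-4)·(-10) − 16·(-5)] + [16·15 − (-11)·(-10)]| = 566, so the area is 283.
Summing gcd(|Δx|,|Δy|) over the edges gives the boundary count: gcd(5,5) + gcd(8,28) + gcd(4,3) + gcd(20,5) + gcd(27,25) = 5+4+1+5+1 = 16.
Pick's theorem gives I = A − B/2 + 1 = 283 − 16/2 + 1 = 276, so the closed region contains I + B = 276 + 16 = 292 lattice points.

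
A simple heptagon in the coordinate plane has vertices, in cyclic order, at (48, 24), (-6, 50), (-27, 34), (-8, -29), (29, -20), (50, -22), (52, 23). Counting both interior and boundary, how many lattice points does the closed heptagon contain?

Using the shoelace formula, 2A = |[48·50 − (-6)·24] + [(-6)·34 − (-27)·50] + [(-27)·(-29) − (-8)·34] + [(-8)·(-20) − 29·(-29)] + [29·(-22) − 50·(-20)] + [50·23 − 52·(-22)] + [52·24 − 48·23]| = 8546, so the area is 4273.
Summing gcd(|Δx|,|Δy|) over the edges gives the boundary count: gcd(54,26) + gcd(21,16) + gcd(19,63) + gcd(37,9) + gcd(21,2) + gcd(2,45) + gcd(4,1) = 2+1+1+1+1+1+1 = 8.
Pick's theorem gives I = A − B/2 + 1 = 4273 − 8/2 + 1 = 4270, so the closed region contains I + B = 4270 + 8 = 4278 lattice points.

4278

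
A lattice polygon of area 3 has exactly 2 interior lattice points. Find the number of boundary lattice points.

4

Pick's theorem gives A = I + B/2 − 1, so B = 2(A − I + 1) = 2(3 − 2 + 1) = 4.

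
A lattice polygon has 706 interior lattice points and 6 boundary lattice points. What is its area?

708

By Pick's theorem, A = I + B/2 − 1 = 706 + 6/2 − 1 = 708.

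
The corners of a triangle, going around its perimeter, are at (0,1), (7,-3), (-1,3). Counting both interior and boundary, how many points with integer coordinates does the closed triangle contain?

The shoelace formula gives twice the area as |(0·(-3) − 7·1) + (7·3 − (-1)·(-3)) + ((-1)·1 − 0·3)| = 10, so the area is 5.
The number of boundary lattice points is Σ gcd(|Δx|,|Δy|) = gcd(7,4) + gcd(8,6) + gcd(1,2) = 1+2+1 = 4.
Pick's theorem gives I = A − B/2 + 1 = 5 − 4/2 + 1 = 4, so the closed region contains I + B = 4 + 4 = 8 lattice points.

8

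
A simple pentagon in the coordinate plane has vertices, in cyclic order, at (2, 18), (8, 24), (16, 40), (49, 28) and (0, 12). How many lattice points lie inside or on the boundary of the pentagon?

565

The shoelace formula gives twice the area as |[2·24 − 8·18] + [8·40 − 16·24] + [16·28 − 49·40] + [49·12 − 0·28] + [0·18 − 2·12]| = 1108, so the area is 554.
The number of boundary lattice points is Σ gcd(|Δx|,|Δy|) = gcd(6,6) + gcd(8,16) + gcd(33,12) + gcd(49,16) + gcd(2,6) = 6+8+3+1+2 = 20.
Pick's theorem gives I = A − B/2 + 1 = 554 − 20/2 + 1 = 545, so the closed region contains I + B = 545 + 20 = 565 lattice points.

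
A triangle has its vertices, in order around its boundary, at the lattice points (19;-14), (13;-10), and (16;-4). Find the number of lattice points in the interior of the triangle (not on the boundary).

22

Using the shoelace formula, 2A = |(19·(-10) − 13·(-14)) + (13·(-4) − 16·(-10)) + (16·(-14) − 19·(-4))| = 48, so the area is 24.
The number of boundary lattice points is Σ gcd(|Δx|,|Δy|) = gcd(6,4) + gcd(3,6) + gcd(3,10) = 2+3+1 = 6.
By Pick's theorem A = I + B/2 − 1, so I = 24 − 6/2 + 1 = 22.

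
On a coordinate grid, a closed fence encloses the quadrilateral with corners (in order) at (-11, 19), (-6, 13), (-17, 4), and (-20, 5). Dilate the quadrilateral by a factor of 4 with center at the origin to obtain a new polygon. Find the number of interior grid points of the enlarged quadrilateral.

1289

Using the shoelace formula, 2A = |((-11)·13 − (-6)·19) + ((-6)·4 − (-17)·13) + ((-17)·5 − (-20)·4) + ((-20)·19 − (-11)·5)| = 162, so the area is 81.
The number of boundary lattice points is Σ gcd(|Δx|,|Δy|) = gcd(5,6) + gcd(11,9) + gcd(3,1) + gcd(9,14) = 1+1+1+1 = 4.
Scaling by 4 multiplies the area by 4² = 16 (so the new area is 1296) and multiplies the boundary lattice-point count by 4, giving 16.
By Pick's theorem, the interior count of the dilated polygon is 1296 − 16/2 + 1 = 1289.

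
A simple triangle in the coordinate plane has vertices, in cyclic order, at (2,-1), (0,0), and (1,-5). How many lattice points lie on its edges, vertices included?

3

Summing gcd(|Δx|,|Δy|) over the edges gives the boundary count: gcd(2,1) + gcd(1,5) + gcd(1,4) = 1+1+1 = 3.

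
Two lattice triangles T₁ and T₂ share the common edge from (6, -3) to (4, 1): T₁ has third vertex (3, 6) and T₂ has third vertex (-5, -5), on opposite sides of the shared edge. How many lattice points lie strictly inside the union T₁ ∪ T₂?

The union is the simple quadrilateral with vertices (6, -3), (3, 6), (4, 1), (-5, -5) in order.
Using the shoelace formula, 2A = |[6·6 − 3·(-3)] + [3·1 − 4·6] + [4·(-5) − (-5)·1] + [(-5)·(-3) − 6·(-5)]| = 54, so the area is 27.
Summing gcd(|Δx|,|Δy|) over the edges gives the boundary count: gcd(3,9) + gcd(1,5) + gcd(9,6) + gcd(11,2) = 3+1+3+1 = 8.
By Pick's theorem I = A − B/2 + 1 = 27 − 8/2 + 1 = 24.

24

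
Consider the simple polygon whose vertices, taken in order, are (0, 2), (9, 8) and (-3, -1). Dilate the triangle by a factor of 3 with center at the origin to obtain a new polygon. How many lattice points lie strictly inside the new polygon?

By the shoelace formula, twice the signed area is |(0·8 − 9·2) + (9·(-1) − (-3)·8) + ((-3)·2 − 0·(-1))| = 9, so the area is 9/2.
Along each edge there are gcd(|Δx|,|Δy|)+1 lattice points, so counting each shared vertex once the boundary has gcd(9,6) + gcd(12,9) + gcd(3,3) = 3+3+3 = 9.
Scaling by 3 multiplies the area by 3² = 9 (so the new area is 40.5) and multiplies the boundary lattice-point count by 3, giving 27.
By Pick's theorem, the interior count of the dilated polygon is 40.5 − 27/2 + 1 = 28.

28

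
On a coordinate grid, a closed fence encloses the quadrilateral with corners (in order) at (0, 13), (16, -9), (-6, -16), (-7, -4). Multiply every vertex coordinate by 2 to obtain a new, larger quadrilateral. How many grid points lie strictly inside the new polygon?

By the shoelace formula, twice the signed area is |(0·(-9) − 16·13) + (16·(-16) − (-6)·(-9)) + ((-6)·(-4) − (-7)·(-16)) + ((-7)·13 − 0·(-4))| = 697, so the area is 348.5.
Along each edge there are gcd(|Δx|,|Δy|)+1 lattice points, so counting each shared vertex once the boundary has gcd(16,22) + gcd(22,7) + gcd(1,12) + gcd(7,17) = 2+1+1+1 = 5.
Scaling by 2 multiplies the area by 2² = 4 (so the new area is 1394) and multiplies the boundary lattice-point count by 2, giving 10.
By Pick's theorem, the interior count of the dilated polygon is 1394 − 10/2 + 1 = 1390.

1390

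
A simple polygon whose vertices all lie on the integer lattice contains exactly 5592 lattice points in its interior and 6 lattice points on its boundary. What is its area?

By Pick's theorem, A = I + B/2 − 1 = 5592 + 6/2 − 1 = 5594.

5594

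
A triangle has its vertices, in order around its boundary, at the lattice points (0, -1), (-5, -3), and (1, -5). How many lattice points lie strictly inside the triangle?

Using the shoelace formula, 2A = |[0·(-3) − (-5)·(-1)] + [(-5)·(-5) − 1·(-3)] + [1·(-1) − 0·(-5)]| = 22, so the area is 11.
Along each edge there are gcd(|Δx|,|Δy|)+1 lattice points, so counting each shared vertex once the boundary has gcd(5,2) + gcd(6,2) + gcd(1,4) = 1+2+1 = 4.
By Pick's theorem A = I + B/2 − 1, so I = 11 − 4/2 + 1 = 10.

10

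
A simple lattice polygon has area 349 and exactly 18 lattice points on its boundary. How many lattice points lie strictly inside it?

341

From Pick's theorem, I = A − B/2 + 1 = 349 − 18/2 + 1 = 341.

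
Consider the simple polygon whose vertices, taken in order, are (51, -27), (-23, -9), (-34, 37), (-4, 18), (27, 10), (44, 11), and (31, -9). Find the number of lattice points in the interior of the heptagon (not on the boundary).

2239

Using the shoelace formula, 2A = |[51·(-9) − (-23)·(-27)] + [(-23)·37 − (-34)·(-9)] + [(-34)·18 − (-4)·37] + [(-4)·10 − 27·18] + [27·11 − 44·10] + [44·(-9) − 31·11] + [31·(-27) − 51·(-9)]| = 4485, so the area is 2242.5.
The number of boundary lattice points is Σ gcd(|Δx|,|Δy|) = gcd(74,18) + gcd(11,46) + gcd(30,19) + gcd(31,8) + gcd(17,1) + gcd(13,20) + gcd(20,18) = 2+1+1+1+1+1+2 = 9.
Pick's theorem gives I = A − B/2 + 1 = 2242.5 − 9/2 + 1 = 2239.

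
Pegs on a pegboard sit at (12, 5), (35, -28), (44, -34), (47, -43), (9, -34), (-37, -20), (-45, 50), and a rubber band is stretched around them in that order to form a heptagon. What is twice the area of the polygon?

6987

Using the shoelace formula, 2A = |(12·(-28) − 35·5) + (35·(-34) − 44·(-28)) + (44·(-43) − 47·(-34)) + (47·(-34) − 9·(-43)) + (9·(-20) − (-37)·(-34)) + ((-37)·50 − (-45)·(-20)) + ((-45)·5 − 12·50)| = 6987, so the area is 3493.5.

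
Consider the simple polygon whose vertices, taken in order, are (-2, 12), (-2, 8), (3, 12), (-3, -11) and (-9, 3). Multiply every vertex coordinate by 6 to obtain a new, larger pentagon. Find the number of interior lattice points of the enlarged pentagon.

The shoelace formula gives twice the area as |[(-2)·8 − (-2)·12] + [(-2)·12 − 3·8] + [3·(-11) − (-3)·12] + [(-3)·3 − (-9)·(-11)] + [(-9)·12 − (-2)·3]| = 247, so the area is 247/2.
The number of boundary lattice points is Σ gcd(|Δx|,|Δy|) = gcd(0,4) + gcd(5,4) + gcd(6,23) + gcd(6,14) + gcd(7,9) = 4+1+1+2+1 = 9.
Scaling by 6 multiplies the area by 6² = 36 (so the new area is 4446) and multiplies the boundary lattice-point count by 6, giving 54.
By Pick's theorem, the interior count of the dilated polygon is 4446 − 54/2 + 1 = 4420.

4420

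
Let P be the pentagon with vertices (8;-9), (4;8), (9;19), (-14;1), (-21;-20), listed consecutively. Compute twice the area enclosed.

1029

By the shoelace formula, twice the signed area is |(8·8 − 4·(-9)) + (4·19 − 9·8) + (9·1 − (-14)·19) + ((-14)·(-20) − (-21)·1) + ((-21)·(-9) − 8·(-20))| = 1029, so the area is 514.5.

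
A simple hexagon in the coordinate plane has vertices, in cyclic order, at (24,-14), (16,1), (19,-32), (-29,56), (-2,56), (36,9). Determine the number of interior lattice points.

Using the shoelace formula, 2A = |(24·1 − 16·(-14)) + (16·(-32) − 19·1) + (19·56 − (-29)·(-32)) + ((-29)·56 − (-2)·56) + ((-2)·9 − 36·56) + (36·(-14) − 24·9)| = 4413, so the area is 4413/2.
The number of boundary lattice points is Σ gcd(|Δx|,|Δy|) = gcd(8,15) + gcd(3,33) + gcd(48,88) + gcd(27,0) + gcd(38,47) + gcd(12,23) = 1+3+8+27+1+1 = 41.
By Pick's theorem A = I + B/2 − 1, so I = 4413/2 − 41/2 + 1 = 2187.

2187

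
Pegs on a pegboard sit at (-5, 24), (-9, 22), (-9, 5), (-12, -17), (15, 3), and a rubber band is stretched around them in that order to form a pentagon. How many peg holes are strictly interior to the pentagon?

523

The shoelace formula gives twice the area as |((-5)·22 − (-9)·24) + ((-9)·5 − (-9)·22) + ((-9)·(-17) − (-12)·5) + ((-12)·3 − 15·(-17)) + (15·24 − (-5)·3)| = 1066, so the area is 533.
The number of boundary lattice points is Σ gcd(|Δx|,|Δy|) = gcd(4,2) + gcd(0,17) + gcd(3,22) + gcd(27,20) + gcd(20,21) = 2+17+1+1+1 = 22.
Pick's theorem gives I = A − B/2 + 1 = 533 − 22/2 + 1 = 523.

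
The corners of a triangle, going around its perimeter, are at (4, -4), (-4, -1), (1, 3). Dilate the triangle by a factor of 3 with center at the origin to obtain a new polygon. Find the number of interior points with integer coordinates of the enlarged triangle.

208

The shoelace formula gives twice the area as |[4·(-1) − (-4)·(-4)] + [(-4)·3 − 1·(-1)] + [1·(-4) − 4·3]| = 47, so the area is 47/2.
Along each edge there are gcd(|Δx|,|Δy|)+1 lattice points, so counting each shared vertex once the boundary has gcd(8,3) + gcd(5,4) + gcd(3,7) = 1+1+1 = 3.
Scaling by 3 multiplies the area by 3² = 9 (so the new area is 211.5) and multiplies the boundary lattice-point count by 3, giving 9.
By Pick's theorem, the interior count of the dilated polygon is 211.5 − 9/2 + 1 = 208.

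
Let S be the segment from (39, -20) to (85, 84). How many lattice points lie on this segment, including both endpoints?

3

The number of lattice points on a segment between lattice points is gcd(|Δx|,|Δy|) + 1 = gcd(46,104) + 1 = 2 + 1 = 3.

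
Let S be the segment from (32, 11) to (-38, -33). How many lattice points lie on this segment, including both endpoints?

3

The number of lattice points on a segment between lattice points is gcd(|Δx|,|Δy|) + 1 = gcd(70,44) + 1 = 2 + 1 = 3.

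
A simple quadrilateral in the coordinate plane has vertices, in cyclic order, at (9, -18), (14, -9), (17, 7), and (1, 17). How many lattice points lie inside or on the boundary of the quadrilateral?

270

The shoelace formula gives twice the area as |(9·(-9) − 14·(-18)) + (14·7 − 17·(-9)) + (17·17 − 1·7) + (1·(-18) − 9·17)| = 533, so the area is 266.5.
Summing gcd(|Δx|,|Δy|) over the edges gives the boundary count: gcd(5,9) + gcd(3,16) + gcd(16,10) + gcd(8,35) = 1+1+2+1 = 5.
Pick's theorem gives I = A − B/2 + 1 = 266.5 − 5/2 + 1 = 265, so the closed region contains I + B = 265 + 5 = 270 lattice points.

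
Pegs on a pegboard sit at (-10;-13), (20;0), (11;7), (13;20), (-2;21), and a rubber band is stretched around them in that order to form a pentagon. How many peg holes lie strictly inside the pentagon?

537

Using the shoelace formula, 2A = |[(-10)·0 − 20·(-13)] + [20·7 − 11·0] + [11·20 − 13·7] + [13·21 − (-2)·20] + [(-2)·(-13) − (-10)·21]| = 1078, so the area is 539.
Summing gcd(|Δx|,|Δy|) over the edges gives the boundary count: gcd(30,13) + gcd(9,7) + gcd(2,13) + gcd(15,1) + gcd(8,34) = 1+1+1+1+2 = 6.
Pick's theorem gives I = A − B/2 + 1 = 539 − 6/2 + 1 = 537.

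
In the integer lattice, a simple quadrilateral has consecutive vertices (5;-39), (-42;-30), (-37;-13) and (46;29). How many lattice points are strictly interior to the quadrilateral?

Using the shoelace formula, 2A = |[5·(-30) − (-42)·(-39)] + [(-42)·(-13) − (-37)·(-30)] + [(-37)·29 − 46·(-13)] + [46·(-39) − 5·29]| = 4766, so the area is 2383.
Summing gcd(|Δx|,|Δy|) over the edges gives the boundary count: gcd(47,9) + gcd(5,17) + gcd(83,42) + gcd(41,68) = 1+1+1+1 = 4.
Pick's theorem gives I = A − B/2 + 1 = 2383 − 4/2 + 1 = 2382.

2382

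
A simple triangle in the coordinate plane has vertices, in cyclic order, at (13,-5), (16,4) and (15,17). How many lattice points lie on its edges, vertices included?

6

Summing gcd(|Δx|,|Δy|) over the edges gives the boundary count: gcd(3,9) + gcd(1,13) + gcd(2,22) = 3+1+2 = 6.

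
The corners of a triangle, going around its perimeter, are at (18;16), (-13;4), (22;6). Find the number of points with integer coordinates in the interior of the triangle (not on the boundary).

178

By the shoelace formula, twice the signed area is |(18·4 − (-13)·16) + ((-13)·6 − 22·4) + (22·16 − 18·6)| = 358, so the area is 179.
Summing gcd(|Δx|,|Δy|) over the edges gives the boundary count: gcd(31,12) + gcd(35,2) + gcd(4,10) = 1+1+2 = 4.
By Pick's theorem A = I + B/2 − 1, so I = 179 − 4/2 + 1 = 178.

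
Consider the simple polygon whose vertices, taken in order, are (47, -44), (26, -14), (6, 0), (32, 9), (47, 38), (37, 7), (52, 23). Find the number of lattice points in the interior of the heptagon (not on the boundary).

1267

The shoelace formula gives twice the area as |(47·(-14) − 26·(-44)) + (26·0 − 6·(-14)) + (6·9 − 32·0) + (32·38 − 47·9) + (47·7 − 37·38) + (37·23 − 52·7) + (52·(-44) − 47·23)| = 2542, so the area is 1271.
Summing gcd(|Δx|,|Δy|) over the edges gives the boundary count: gcd(21,30) + gcd(20,14) + gcd(26,9) + gcd(15,29) + gcd(10,31) + gcd(15,16) + gcd(5,67) = 3+2+1+1+1+1+1 = 10.
Pick's theorem gives I = A − B/2 + 1 = 1271 − 10/2 + 1 = 1267.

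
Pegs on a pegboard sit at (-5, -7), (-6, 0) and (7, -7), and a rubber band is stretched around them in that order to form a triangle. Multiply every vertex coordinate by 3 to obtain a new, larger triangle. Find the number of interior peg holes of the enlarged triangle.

Using the shoelace formula, 2A = |((-5)·0 − (-6)·(-7)) + ((-6)·(-7) − 7·0) + (7·(-7) − (-5)·(-7))| = 84, so the area is 42.
The number of boundary lattice points is Σ gcd(|Δx|,|Δy|) = gcd(1,7) + gcd(13,7) + gcd(12,0) = 1+1+12 = 14.
Scaling by 3 multiplies the area by 3² = 9 (so the new area is 378) and multiplies the boundary lattice-point count by 3, giving 42.
By Pick's theorem, the interior count of the dilated polygon is 378 − 42/2 + 1 = 358.

358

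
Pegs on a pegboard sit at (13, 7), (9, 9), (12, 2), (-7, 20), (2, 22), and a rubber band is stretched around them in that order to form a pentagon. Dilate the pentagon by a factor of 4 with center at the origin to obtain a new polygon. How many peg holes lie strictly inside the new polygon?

1973

Using the shoelace formula, 2A = |(13·9 − 9·7) + (9·2 − 12·9) + (12·20 − (-7)·2) + ((-7)·22 − 2·20) + (2·7 − 13·22)| = 248, so the area is 124.
Summing gcd(|Δx|,|Δy|) over the edges gives the boundary count: gcd(4,2) + gcd(3,7) + gcd(19,18) + gcd(9,2) + gcd(11,15) = 2+1+1+1+1 = 6.
Scaling by 4 multiplies the area by 4² = 16 (so the new area is 1984) and multiplies the boundary lattice-point count by 4, giving 24.
By Pick's theorem, the interior count of the dilated polygon is 1984 − 24/2 + 1 = 1973.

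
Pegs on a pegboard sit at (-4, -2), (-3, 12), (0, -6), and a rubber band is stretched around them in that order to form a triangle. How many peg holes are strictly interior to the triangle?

The shoelace formula gives twice the area as |((-4)·12 − (-3)·(-2)) + ((-3)·(-6) − 0·12) + (0·(-2) − (-4)·(-6))| = 60, so the area is 30.
Summing gcd(|Δx|,|Δy|) over the edges gives the boundary count: gcd(1,14) + gcd(3,18) + gcd(4,4) = 1+3+4 = 8.
Pick's theorem gives I = A − B/2 + 1 = 30 − 8/2 + 1 = 27.

27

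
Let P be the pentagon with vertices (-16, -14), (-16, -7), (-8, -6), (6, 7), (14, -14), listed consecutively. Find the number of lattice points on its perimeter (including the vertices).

The number of boundary lattice points is Σ gcd(|Δx|,|Δy|) = gcd(0,7) + gcd(8,1) + gcd(14,13) + gcd(8,21) + gcd(30,0) = 7+1+1+1+30 = 40.

40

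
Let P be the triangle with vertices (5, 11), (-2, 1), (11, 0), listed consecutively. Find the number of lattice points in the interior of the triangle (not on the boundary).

68

The shoelace formula gives twice the area as |(5·1 − (-2)·11) + ((-2)·0 − 11·1) + (11·11 − 5·0)| = 137, so the area is 137/2.
The number of boundary lattice points is Σ gcd(|Δx|,|Δy|) = gcd(7,10) + gcd(13,1) + gcd(6,11) = 1+1+1 = 3.
By Pick's theorem A = I + B/2 − 1, so I = 137/2 − 3/2 + 1 = 68.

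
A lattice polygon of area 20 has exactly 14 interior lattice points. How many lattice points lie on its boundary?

Pick's theorem gives A = I + B/2 − 1, so B = 2(A − I + 1) = 2(20 − 14 + 1) = 14.

14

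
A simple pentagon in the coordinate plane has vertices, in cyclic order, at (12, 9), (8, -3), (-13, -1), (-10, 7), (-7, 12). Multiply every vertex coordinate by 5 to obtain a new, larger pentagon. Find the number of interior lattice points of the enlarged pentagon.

Using the shoelace formula, 2A = |[12·(-3) − 8·9] + [8·(-1) − (-13)·(-3)] + [(-13)·7 − (-10)·(-1)] + [(-10)·12 − (-7)·7] + [(-7)·9 − 12·12]| = 534, so the area is 267.
Along each edge there are gcd(|Δx|,|Δy|)+1 lattice points, so counting each shared vertex once the boundary has gcd(4,12) + gcd(21,2) + gcd(3,8) + gcd(3,5) + gcd(19,3) = 4+1+1+1+1 = 8.
Scaling by 5 multiplies the area by 5² = 25 (so the new area is 6675) and multiplies the boundary lattice-point count by 5, giving 40.
By Pick's theorem, the interior count of the dilated polygon is 6675 − 40/2 + 1 = 6656.

6656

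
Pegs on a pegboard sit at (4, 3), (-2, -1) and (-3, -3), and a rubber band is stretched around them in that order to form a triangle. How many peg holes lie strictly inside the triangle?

By the shoelace formula, twice the signed area is |[4·(-1) − (-2)·3] + [(-2)·(-3) − (-3)·(-1)] + [(-3)·3 − 4·(-3)]| = 8, so the area is 4.
The number of boundary lattice points is Σ gcd(|Δx|,|Δy|) = gcd(6,4) + gcd(1,2) + gcd(7,6) = 2+1+1 = 4.
By Pick's theorem A = I + B/2 − 1, so I = 4 − 4/2 + 1 = 3.

3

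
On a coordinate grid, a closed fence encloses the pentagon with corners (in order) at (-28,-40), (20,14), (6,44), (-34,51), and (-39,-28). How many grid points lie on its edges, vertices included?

The number of boundary lattice points is Σ gcd(|Δx|,|Δy|) = gcd(48,54) + gcd(14,30) + gcd(40,7) + gcd(5,79) + gcd(11,12) = 6+2+1+1+1 = 11.

11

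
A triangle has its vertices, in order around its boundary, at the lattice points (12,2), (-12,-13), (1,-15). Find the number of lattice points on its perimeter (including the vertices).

5

Along each edge there are gcd(|Δx|,|Δy|)+1 lattice points, so counting each shared vertex once the boundary has gcd(24,15) + gcd(13,2) + gcd(11,17) = 3+1+1 = 5.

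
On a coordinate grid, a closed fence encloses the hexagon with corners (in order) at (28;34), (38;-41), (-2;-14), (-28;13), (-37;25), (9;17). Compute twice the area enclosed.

Using the shoelace formula, 2A = |(28·(-41) − 38·34) + (38·(-14) − (-2)·(-41)) + ((-2)·13 − (-28)·(-14)) + ((-28)·25 − (-37)·13) + ((-37)·17 − 9·25) + (9·34 − 28·17)| = 4715, so the area is 4715/2.

4715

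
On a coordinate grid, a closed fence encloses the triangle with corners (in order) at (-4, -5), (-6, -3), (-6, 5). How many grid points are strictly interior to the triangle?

The shoelace formula gives twice the area as |((-4)·(-3) − (-6)·(-5)) + ((-6)·5 − (-6)·(-3)) + ((-6)·(-5) − (-4)·5)| = 16, so the area is 8.
Along each edge there are gcd(|Δx|,|Δy|)+1 lattice points, so counting each shared vertex once the boundary has gcd(2,2) + gcd(0,8) + gcd(2,10) = 2+8+2 = 12.
By Pick's theorem A = I + B/2 − 1, so I = 8 − 12/2 + 1 = 3.

3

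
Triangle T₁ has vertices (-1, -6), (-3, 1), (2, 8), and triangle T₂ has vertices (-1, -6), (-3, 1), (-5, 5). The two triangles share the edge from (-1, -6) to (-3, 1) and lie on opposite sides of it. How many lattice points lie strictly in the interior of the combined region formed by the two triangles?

26

The union is the simple quadrilateral with vertices (-1, -6), (2, 8), (-3, 1), (-5, 5) in order.
Using the shoelace formula, 2A = |[(-1)·8 − 2·(-6)] + [2·1 − (-3)·8] + [(-3)·5 − (-5)·1] + [(-5)·(-6) − (-1)·5]| = 55, so the area is 55/2.
The number of boundary lattice points is Σ gcd(|Δx|,|Δy|) = gcd(3,14) + gcd(5,7) + gcd(2,4) + gcd(4,11) = 1+1+2+1 = 5.
By Pick's theorem I = A − B/2 + 1 = 55/2 − 5/2 + 1 = 26.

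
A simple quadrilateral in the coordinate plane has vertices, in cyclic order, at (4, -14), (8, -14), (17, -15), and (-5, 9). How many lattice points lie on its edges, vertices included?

The number of boundary lattice points is Σ gcd(|Δx|,|Δy|) = gcd(4,0) + gcd(9,1) + gcd(22,24) + gcd(9,23) = 4+1+2+1 = 8.

8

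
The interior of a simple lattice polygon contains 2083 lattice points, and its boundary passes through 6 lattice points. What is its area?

2085

Pick's theorem states A = I + B/2 − 1, so A = 2083 + 6/2 − 1 = 2085.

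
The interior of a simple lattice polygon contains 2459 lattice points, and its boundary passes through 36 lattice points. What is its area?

2476

By Pick's theorem, A = I + B/2 − 1 = 2459 + 36/2 − 1 = 2476.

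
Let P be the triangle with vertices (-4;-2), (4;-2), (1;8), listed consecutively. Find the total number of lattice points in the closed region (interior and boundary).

By the shoelace formula, twice the signed area is |[(-4)·(-2) − 4·(-2)] + [4·8 − 1·(-2)] + [1·(-2) − (-4)·8]| = 80, so the area is 40.
Along each edge there are gcd(|Δx|,|Δy|)+1 lattice points, so counting each shared vertex once the boundary has gcd(8,0) + gcd(3,10) + gcd(5,10) = 8+1+5 = 14.
Pick's theorem gives I = A − B/2 + 1 = 40 − 14/2 + 1 = 34, so the closed region contains I + B = 34 + 14 = 48 lattice points.

48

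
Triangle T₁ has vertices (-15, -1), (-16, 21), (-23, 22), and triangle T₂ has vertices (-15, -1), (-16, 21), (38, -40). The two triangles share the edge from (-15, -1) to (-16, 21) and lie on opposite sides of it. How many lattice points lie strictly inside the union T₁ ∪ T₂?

The union is the simple quadrilateral with vertices (-15, -1), (-23, 22), (-16, 21), (38, -40) in order.
The shoelace formula gives twice the area as |[(-15)·22 − (-23)·(-1)] + [(-23)·21 − (-16)·22] + [(-16)·(-40) − 38·21] + [38·(-1) − (-15)·(-40)]| = 1280, so the area is 640.
Along each edge there are gcd(|Δx|,|Δy|)+1 lattice points, so counting each shared vertex once the boundary has gcd(8,23) + gcd(7,1) + gcd(54,61) + gcd(53,39) = 1+1+1+1 = 4.
By Pick's theorem I = A − B/2 + 1 = 640 − 4/2 + 1 = 639.

639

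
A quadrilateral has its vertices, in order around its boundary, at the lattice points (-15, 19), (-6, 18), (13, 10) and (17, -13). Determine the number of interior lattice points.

314

Using the shoelace formula, 2A = |[(-15)·18 − (-6)·19] + [(-6)·10 − 13·18] + [13·(-13) − 17·10] + [17·19 − (-15)·(-13)]| = 661, so the area is 661/2.
The number of boundary lattice points is Σ gcd(|Δx|,|Δy|) = gcd(9,1) + gcd(19,8) + gcd(4,23) + gcd(32,32) = 1+1+1+32 = 35.
Pick's theorem gives I = A − B/2 + 1 = 661/2 − 35/2 + 1 = 314.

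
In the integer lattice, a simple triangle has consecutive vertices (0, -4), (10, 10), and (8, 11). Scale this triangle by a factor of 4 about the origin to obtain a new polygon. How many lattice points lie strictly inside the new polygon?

The shoelace formula gives twice the area as |[0·10 − 10·(-4)] + [10·11 − 8·10] + [8·(-4) − 0·11]| = 38, so the area is 19.
The number of boundary lattice points is Σ gcd(|Δx|,|Δy|) = gcd(10,14) + gcd(2,1) + gcd(8,15) = 2+1+1 = 4.
Scaling by 4 multiplies the area by 4² = 16 (so the new area is 304) and multiplies the boundary lattice-point count by 4, giving 16.
By Pick's theorem, the interior count of the dilated polygon is 304 − 16/2 + 1 = 297.

297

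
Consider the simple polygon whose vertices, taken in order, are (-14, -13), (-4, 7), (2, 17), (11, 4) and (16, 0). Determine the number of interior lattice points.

The shoelace formula gives twice the area as |((-14)·7 − (-4)·(-13)) + ((-4)·17 − 2·7) + (2·4 − 11·17) + (11·0 − 16·4) + (16·(-13) − (-14)·0)| = 683, so the area is 341.5.
Along each edge there are gcd(|Δx|,|Δy|)+1 lattice points, so counting each shared vertex once the boundary has gcd(10,20) + gcd(6,10) + gcd(9,13) + gcd(5,4) + gcd(30,13) = 10+2+1+1+1 = 15.
By Pick's theorem A = I + B/2 − 1, so I = 341.5 − 15/2 + 1 = 335.

335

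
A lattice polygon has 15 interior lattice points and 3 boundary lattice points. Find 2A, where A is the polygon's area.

31

Pick's theorem states A = I + B/2 − 1, so A = 15 + 3/2 − 1 = 31/2.
Hence 2A = 31.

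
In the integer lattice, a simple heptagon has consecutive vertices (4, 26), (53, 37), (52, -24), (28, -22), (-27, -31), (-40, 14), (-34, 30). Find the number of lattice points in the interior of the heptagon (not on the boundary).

The shoelace formula gives twice the area as |[4·37 − 53·26] + [53·(-24) − 52·37] + [52·(-22) − 28·(-24)] + [28·(-31) − (-27)·(-22)] + [(-27)·14 − (-40)·(-31)] + [(-40)·30 − (-34)·14] + [(-34)·26 − 4·30]| = 9706, so the area is 4853.
Summing gcd(|Δx|,|Δy|) over the edges gives the boundary count: gcd(49,11) + gcd(1,61) + gcd(24,2) + gcd(55,9) + gcd(13,45) + gcd(6,16) + gcd(38,4) = 1+1+2+1+1+2+2 = 10.
By Pick's theorem A = I + B/2 − 1, so I = 4853 − 10/2 + 1 = 4849.

4849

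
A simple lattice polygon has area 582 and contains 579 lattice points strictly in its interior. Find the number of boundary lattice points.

Pick's theorem gives A = I + B/2 − 1, so B = 2(A − I + 1) = 2(582 − 579 + 1) = 8.

8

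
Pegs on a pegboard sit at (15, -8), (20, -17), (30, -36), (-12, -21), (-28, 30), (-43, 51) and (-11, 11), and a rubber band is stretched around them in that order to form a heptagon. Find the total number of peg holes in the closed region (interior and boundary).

The shoelace formula gives twice the area as |(15·(-17) − 20·(-8)) + (20·(-36) − 30·(-17)) + (30·(-21) − (-12)·(-36)) + ((-12)·30 − (-28)·(-21)) + ((-28)·51 − (-43)·30) + ((-43)·11 − (-11)·51) + ((-11)·(-8) − 15·11)| = 2442, so the area is 1221.
Along each edge there are gcd(|Δx|,|Δy|)+1 lattice points, so counting each shared vertex once the boundary has gcd(5,9) + gcd(10,19) + gcd(42,15) + gcd(16,51) + gcd(15,21) + gcd(32,40) + gcd(26,19) = 1+1+3+1+3+8+1 = 18.
Pick's theorem gives I = A − B/2 + 1 = 1221 − 18/2 + 1 = 1213, so the closed region contains I + B = 1213 + 18 = 1231 lattice points.

1231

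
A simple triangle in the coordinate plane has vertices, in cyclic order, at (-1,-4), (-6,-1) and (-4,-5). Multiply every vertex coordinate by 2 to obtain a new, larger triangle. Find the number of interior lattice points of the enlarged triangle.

By the shoelace formula, twice the signed area is |[(-1)·(-1) − (-6)·(-4)] + [(-6)·(-5) − (-4)·(-1)] + [(-4)·(-4) − (-1)·(-5)]| = 14, so the area is 7.
Summing gcd(|Δx|,|Δy|) over the edges gives the boundary count: gcd(5,3) + gcd(2,4) + gcd(3,1) = 1+2+1 = 4.
Scaling by 2 multiplies the area by 2² = 4 (so the new area is 28) and multiplies the boundary lattice-point count by 2, giving 8.
By Pick's theorem, the interior count of the dilated polygon is 28 − 8/2 + 1 = 25.

25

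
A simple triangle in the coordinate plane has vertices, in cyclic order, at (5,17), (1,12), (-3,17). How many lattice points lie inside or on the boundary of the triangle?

26

Using the shoelace formula, 2A = |(5·12 − 1·17) + (1·17 − (-3)·12) + ((-3)·17 − 5·17)| = 40, so the area is 20.
The number of boundary lattice points is Σ gcd(|Δx|,|Δy|) = gcd(4,5) + gcd(4,5) + gcd(8,0) = 1+1+8 = 10.
Pick's theorem gives I = A − B/2 + 1 = 20 − 10/2 + 1 = 16, so the closed region contains I + B = 16 + 10 = 26 lattice points.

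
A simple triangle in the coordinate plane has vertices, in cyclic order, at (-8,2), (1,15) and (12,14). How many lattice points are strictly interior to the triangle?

The shoelace formula gives twice the area as |((-8)·15 − 1·2) + (1·14 − 12·15) + (12·2 − (-8)·14)| = 152, so the area is 76.
Along each edge there are gcd(|Δx|,|Δy|)+1 lattice points, so counting each shared vertex once the boundary has gcd(9,13) + gcd(11,1) + gcd(20,12) = 1+1+4 = 6.
By Pick's theorem A = I + B/2 − 1, so I = 76 − 6/2 + 1 = 74.

74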